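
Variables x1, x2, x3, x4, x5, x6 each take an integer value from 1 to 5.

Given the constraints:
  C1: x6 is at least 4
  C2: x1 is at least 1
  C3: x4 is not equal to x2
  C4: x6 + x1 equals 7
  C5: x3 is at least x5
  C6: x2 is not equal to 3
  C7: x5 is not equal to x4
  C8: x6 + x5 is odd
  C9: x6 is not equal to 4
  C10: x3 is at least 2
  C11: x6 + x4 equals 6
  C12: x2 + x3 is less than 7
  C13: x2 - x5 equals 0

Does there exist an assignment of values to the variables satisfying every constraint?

Satisfiable

Setting (x1, x2, x3, x4, x5, x6) = (2, 2, 4, 1, 2, 5) satisfies everything: constraint 4: x6 + x1 = 7; constraint 11: x6 + x4 = 6, and the others follow.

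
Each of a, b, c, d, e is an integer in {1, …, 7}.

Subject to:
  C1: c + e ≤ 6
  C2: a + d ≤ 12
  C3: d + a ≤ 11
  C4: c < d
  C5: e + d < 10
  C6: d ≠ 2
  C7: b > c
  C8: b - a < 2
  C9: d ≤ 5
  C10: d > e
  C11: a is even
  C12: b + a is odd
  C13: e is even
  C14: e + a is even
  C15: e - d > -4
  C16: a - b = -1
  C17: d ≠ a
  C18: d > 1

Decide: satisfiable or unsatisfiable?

Satisfiable

Setting (a, b, c, d, e) = (4, 5, 2, 5, 4) satisfies everything: constraint 1: c + e = 6; constraint 2: a + d = 9, and the others follow.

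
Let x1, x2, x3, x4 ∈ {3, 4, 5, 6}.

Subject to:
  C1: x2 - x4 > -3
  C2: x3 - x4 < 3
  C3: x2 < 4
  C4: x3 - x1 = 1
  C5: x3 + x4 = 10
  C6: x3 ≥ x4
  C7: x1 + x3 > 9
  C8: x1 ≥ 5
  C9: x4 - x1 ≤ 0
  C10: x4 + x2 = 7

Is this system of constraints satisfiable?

Take x1 = 5, x2 = 3, x3 = 6, x4 = 4. Then constraint 1: x2 - x4 = -1; constraint 2: x3 - x4 = 2, and every other listed constraint is also met.

Satisfiable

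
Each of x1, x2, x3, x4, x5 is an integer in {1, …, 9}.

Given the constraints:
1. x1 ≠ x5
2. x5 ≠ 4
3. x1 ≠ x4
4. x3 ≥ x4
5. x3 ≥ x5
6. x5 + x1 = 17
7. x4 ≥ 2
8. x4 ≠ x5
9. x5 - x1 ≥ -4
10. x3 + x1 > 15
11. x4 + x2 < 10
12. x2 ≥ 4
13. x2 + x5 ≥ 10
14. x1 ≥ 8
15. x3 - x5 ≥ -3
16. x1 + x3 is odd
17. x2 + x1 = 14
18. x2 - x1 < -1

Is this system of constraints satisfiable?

Satisfiable

The assignment x1 = 9, x2 = 5, x3 = 8, x4 = 2, x5 = 8 works:
  constraint 6 holds since x5 + x1 = 17.
  constraint 9 holds since x5 - x1 = -1.
The rest check out directly.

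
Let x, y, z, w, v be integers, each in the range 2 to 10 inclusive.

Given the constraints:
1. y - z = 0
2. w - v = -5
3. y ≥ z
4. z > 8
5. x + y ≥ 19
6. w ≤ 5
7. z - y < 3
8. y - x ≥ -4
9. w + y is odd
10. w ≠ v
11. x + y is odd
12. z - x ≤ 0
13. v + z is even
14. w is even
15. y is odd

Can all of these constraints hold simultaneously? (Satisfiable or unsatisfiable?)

Try x = 10, y = 9, z = 9, w = 2, v = 7.
Check constraint 1: y - z = 0; constraint 2: w - v = -5; constraint 5: x + y = 19. The remaining constraints are straightforward to verify.

Satisfiable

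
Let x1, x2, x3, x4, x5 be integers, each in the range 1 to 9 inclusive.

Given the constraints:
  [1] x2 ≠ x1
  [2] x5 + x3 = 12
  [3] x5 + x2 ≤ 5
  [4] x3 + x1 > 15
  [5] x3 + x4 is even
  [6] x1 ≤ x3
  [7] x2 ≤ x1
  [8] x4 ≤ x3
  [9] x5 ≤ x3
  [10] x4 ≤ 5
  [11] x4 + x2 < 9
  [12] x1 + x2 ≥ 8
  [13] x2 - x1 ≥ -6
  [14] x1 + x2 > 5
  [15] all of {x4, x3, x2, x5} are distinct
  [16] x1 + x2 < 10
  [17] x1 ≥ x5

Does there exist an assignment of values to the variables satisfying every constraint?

Satisfiable

Setting (x1, x2, x3, x4, x5) = (7, 1, 9, 5, 3) satisfies everything: constraint 2: x5 + x3 = 12; constraint 3: x5 + x2 = 4; constraint 4: x3 + x1 = 16, and the others follow.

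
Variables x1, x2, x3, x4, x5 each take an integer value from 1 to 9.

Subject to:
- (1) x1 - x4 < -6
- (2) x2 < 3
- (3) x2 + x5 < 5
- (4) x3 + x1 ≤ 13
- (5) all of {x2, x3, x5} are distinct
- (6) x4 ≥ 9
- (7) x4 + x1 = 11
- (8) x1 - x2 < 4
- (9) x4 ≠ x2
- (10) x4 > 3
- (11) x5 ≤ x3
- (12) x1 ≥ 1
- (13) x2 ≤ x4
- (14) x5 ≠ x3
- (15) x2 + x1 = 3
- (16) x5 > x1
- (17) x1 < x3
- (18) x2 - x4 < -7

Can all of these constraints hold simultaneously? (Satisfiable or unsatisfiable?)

The assignment x1 = 2, x2 = 1, x3 = 8, x4 = 9, x5 = 3 works:
  constraint 1 holds since x1 - x4 = -7.
  constraint 3 holds since x2 + x5 = 4.
  constraint 4 holds since x3 + x1 = 10.
The rest check out directly.

Satisfiable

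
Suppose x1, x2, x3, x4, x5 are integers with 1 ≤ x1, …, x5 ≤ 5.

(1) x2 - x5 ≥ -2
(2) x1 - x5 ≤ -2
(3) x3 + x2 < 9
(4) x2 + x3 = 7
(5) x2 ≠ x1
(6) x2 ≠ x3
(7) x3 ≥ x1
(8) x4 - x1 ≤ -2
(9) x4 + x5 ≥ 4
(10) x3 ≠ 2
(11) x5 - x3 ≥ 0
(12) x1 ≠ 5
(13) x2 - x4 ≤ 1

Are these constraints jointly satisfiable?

Unsatisfiable

Constraints 1, 2, 8, and 13 give x1 − x4 ≥ 2, x4 − x2 ≥ -1, x2 − x5 ≥ -2, x5 − x1 ≥ 2.
Adding all 4 inequalities: the left sides telescope to 0, and the right sides sum to 2 + (-1) + (-2) + 2 = 1. So 0 ≥ 1, which is false.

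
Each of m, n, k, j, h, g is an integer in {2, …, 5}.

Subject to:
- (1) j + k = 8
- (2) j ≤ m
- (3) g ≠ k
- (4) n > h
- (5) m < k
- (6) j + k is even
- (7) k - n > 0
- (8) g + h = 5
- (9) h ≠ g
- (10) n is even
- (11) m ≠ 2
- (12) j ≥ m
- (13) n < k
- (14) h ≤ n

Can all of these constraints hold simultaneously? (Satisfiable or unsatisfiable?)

Satisfiable

Take m = 3, n = 4, k = 5, j = 3, h = 2, g = 3. Then constraint 1: j + k = 8; constraint 7: k - n = 1; constraint 8: g + h = 5, and every other listed constraint is also met.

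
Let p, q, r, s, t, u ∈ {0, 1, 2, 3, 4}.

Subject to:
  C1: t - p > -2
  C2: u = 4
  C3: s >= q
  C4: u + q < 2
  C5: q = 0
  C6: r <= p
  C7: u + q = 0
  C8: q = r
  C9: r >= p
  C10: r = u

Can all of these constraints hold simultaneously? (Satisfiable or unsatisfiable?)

Unsatisfiable

Constraint 5 fixes q = 0 and constraint 2 fixes u = 4. Constraints 8 and 10 give q = r = u, so q = u. But 0 ≠ 4 — contradiction.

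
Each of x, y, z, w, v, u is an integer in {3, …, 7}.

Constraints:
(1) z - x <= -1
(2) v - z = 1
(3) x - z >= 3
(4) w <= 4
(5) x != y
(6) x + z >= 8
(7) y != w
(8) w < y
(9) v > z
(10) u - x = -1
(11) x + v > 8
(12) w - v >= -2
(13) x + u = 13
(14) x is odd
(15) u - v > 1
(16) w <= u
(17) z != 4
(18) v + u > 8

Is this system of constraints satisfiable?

The assignment x = 7, y = 6, z = 3, w = 3, v = 4, u = 6 works:
  constraint 1 holds since z - x = -4.
  constraint 2 holds since v - z = 1.
The rest check out directly.

Satisfiable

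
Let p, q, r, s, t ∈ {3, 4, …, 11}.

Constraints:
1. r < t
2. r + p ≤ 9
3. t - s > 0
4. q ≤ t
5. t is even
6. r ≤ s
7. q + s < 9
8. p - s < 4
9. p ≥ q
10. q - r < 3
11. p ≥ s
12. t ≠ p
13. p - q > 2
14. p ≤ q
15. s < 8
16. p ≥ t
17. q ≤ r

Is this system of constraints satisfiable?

Unsatisfiable

Constraints 3, 6, 14, 16, and 17 give s < t, t ≤ p, p ≤ q, q ≤ r, r ≤ s. Chaining: s < t ≤ p ≤ q ≤ r ≤ s, which forces s < s — impossible.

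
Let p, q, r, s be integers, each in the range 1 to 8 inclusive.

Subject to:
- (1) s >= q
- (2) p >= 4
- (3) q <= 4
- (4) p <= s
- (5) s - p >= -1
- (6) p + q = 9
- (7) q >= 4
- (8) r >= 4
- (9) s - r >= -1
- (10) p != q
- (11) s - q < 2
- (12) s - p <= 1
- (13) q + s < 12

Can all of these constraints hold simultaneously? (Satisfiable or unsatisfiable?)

Take p = 5, q = 4, r = 5, s = 5. Then constraint 5: s - p = 0; constraint 6: p + q = 9, and every other listed constraint is also met.

Satisfiable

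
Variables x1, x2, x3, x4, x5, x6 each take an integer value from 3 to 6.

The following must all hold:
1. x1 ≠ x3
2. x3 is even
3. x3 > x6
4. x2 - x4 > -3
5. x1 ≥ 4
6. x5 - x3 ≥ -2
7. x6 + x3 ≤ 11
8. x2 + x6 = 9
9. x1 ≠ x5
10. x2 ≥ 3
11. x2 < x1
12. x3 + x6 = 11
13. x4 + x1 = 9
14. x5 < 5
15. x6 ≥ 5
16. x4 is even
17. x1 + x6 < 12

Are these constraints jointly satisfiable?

Satisfiable

The assignment x1 = 5, x2 = 4, x3 = 6, x4 = 4, x5 = 4, x6 = 5 works:
  constraint 4 holds since x2 - x4 = 0.
  constraint 6 holds since x5 - x3 = -2.
The rest check out directly.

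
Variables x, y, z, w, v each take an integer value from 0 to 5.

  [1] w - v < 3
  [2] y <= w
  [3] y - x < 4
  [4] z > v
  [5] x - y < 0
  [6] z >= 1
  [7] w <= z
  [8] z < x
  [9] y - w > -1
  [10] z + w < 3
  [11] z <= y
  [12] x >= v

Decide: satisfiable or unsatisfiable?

Constraints 2, 5, 7, and 8 give z < x, x < y, y ≤ w, w ≤ z. Chaining: z < x < y ≤ w ≤ z, which forces z < z — impossible.

Unsatisfiable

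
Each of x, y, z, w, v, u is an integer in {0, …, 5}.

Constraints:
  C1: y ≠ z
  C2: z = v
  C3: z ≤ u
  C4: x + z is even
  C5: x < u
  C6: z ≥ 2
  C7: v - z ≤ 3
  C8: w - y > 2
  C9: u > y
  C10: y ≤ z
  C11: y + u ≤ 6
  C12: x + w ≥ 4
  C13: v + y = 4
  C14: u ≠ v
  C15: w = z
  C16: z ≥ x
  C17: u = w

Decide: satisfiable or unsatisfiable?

From constraints 2, 15, and 17, u = w = z = v, so u = v. But constraint 14 says u ≠ v. Contradiction.

Unsatisfiable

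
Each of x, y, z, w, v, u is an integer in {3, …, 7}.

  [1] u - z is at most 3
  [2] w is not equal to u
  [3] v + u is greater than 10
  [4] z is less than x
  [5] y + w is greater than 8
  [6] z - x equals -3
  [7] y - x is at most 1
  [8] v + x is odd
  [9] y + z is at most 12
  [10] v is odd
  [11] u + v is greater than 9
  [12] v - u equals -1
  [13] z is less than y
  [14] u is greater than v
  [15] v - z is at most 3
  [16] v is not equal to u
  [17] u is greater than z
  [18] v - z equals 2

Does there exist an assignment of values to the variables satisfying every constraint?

Satisfiable

Setting (x, y, z, w, v, u) = (6, 6, 3, 3, 5, 6) satisfies everything: constraint 1: u - z = 3; constraint 3: v + u = 11; constraint 5: y + w = 9, and the others follow.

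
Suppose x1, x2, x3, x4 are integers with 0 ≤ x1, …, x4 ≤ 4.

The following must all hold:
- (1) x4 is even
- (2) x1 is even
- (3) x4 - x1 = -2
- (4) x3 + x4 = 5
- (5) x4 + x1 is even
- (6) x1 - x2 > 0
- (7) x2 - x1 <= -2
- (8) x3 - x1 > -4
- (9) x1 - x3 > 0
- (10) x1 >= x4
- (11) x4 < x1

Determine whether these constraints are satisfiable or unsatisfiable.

One satisfying assignment is x1 = 4, x2 = 2, x3 = 3, x4 = 2.
For the less obvious constraints — constraint 3: x4 - x1 = -2; constraint 4: x3 + x4 = 5 — and the others hold by inspection.

Satisfiable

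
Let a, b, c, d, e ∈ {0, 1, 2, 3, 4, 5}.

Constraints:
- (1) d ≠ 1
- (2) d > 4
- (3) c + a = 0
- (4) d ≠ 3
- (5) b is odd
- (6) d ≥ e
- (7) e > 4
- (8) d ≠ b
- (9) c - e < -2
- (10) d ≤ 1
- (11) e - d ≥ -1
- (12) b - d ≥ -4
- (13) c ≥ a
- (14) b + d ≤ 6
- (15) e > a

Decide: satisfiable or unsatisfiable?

From constraint 7: e ≥ 5. From constraints 6 and 10: e ≤ d and d ≤ 1, so e ≤ 1. But 1 < 5, so no value of e works.

Unsatisfiable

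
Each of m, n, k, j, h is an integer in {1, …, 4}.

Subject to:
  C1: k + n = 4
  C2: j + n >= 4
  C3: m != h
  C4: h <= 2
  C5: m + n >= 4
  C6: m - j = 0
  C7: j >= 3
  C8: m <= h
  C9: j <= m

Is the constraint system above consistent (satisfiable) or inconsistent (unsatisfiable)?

From constraints 7 and 9: m ≥ j and j ≥ 3, so m ≥ 3. From constraints 4 and 8: m ≤ h and h ≤ 2, so m ≤ 2. But 2 < 3, so no value of m works.

Unsatisfiable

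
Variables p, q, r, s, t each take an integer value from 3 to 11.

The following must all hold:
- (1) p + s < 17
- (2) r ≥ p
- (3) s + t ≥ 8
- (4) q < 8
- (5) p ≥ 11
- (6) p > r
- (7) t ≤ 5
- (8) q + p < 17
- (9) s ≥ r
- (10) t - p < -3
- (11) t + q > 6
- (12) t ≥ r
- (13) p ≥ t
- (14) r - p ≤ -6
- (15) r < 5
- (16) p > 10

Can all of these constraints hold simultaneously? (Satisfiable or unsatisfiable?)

From constraints 2 and 5: r ≥ p and p ≥ 11, so r ≥ 11. From constraints 7 and 12: r ≤ t and t ≤ 5, so r ≤ 5. But 5 < 11, so no value of r works.

Unsatisfiable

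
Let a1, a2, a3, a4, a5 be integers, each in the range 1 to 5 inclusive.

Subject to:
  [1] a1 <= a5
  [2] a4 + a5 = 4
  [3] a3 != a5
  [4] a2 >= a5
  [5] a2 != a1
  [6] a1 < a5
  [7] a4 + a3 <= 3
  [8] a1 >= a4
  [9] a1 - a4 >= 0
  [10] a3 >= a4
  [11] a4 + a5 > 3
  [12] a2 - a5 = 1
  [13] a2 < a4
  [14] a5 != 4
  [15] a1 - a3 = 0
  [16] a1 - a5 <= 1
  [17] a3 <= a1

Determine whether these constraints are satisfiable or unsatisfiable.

Unsatisfiable

Constraints 4, 6, 10, 13, and 17 give a3 ≤ a1, a1 < a5, a5 ≤ a2, a2 < a4, a4 ≤ a3. Chaining: a3 ≤ a1 < a5 ≤ a2 < a4 ≤ a3, which forces a3 < a3 — impossible.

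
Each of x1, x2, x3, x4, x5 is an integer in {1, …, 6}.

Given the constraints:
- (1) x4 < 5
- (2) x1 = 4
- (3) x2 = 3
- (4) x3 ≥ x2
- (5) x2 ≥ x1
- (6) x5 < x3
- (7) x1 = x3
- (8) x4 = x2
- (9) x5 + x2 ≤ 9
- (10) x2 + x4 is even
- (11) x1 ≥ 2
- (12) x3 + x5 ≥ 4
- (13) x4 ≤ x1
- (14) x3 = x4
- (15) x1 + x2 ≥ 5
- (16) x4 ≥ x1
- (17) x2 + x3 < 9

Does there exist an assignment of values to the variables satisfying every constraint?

Unsatisfiable

Constraint 2 fixes x1 = 4 and constraint 3 fixes x2 = 3. Constraints 7, 8, and 14 give x1 = x3 = x4 = x2, so x1 = x2. But 4 ≠ 3 — contradiction.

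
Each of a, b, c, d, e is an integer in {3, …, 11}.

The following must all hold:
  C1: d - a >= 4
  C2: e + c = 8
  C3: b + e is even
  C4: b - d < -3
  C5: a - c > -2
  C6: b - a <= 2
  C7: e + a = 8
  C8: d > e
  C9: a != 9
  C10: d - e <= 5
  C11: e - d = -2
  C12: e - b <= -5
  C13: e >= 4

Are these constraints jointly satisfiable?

Unsatisfiable

Constraints 1, 6, 10, and 12 give b − e ≥ 5, e − d ≥ -5, d − a ≥ 4, a − b ≥ -2.
Adding all 4 inequalities: the left sides telescope to 0, and the right sides sum to 5 + (-5) + 4 + (-2) = 2. So 0 ≥ 2, which is false.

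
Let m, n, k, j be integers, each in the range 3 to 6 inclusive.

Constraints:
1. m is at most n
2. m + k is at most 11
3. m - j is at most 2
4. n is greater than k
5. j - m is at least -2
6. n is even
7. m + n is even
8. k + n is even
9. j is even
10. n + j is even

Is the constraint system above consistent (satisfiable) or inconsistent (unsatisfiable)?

Satisfiable

Setting (m, n, k, j) = (6, 6, 4, 6) satisfies everything: constraint 2: m + k = 10; constraint 3: m - j = 0, and the others follow.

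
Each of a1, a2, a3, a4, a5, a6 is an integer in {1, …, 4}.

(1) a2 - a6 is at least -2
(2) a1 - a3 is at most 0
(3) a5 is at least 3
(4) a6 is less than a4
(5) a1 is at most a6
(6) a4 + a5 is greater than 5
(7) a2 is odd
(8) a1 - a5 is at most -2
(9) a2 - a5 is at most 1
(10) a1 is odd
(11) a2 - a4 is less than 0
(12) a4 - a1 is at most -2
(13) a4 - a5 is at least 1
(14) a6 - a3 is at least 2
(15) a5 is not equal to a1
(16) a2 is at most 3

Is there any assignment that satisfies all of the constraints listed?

Constraints 1, 2, 9, 12, 13, and 14 give a5 − a2 ≥ -1, a2 − a6 ≥ -2, a6 − a3 ≥ 2, a3 − a1 ≥ 0, a1 − a4 ≥ 2, a4 − a5 ≥ 1.
Adding all 6 inequalities: the left sides telescope to 0, and the right sides sum to (-1) + (-2) + 2 + 0 + 2 + 1 = 2. So 0 ≥ 2, which is false.

Unsatisfiable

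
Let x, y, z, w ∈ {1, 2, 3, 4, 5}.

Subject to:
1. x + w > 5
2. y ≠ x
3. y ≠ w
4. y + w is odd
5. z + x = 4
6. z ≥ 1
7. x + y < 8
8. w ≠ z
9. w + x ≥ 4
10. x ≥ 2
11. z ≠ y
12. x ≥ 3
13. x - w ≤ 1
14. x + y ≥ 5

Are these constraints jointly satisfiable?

Satisfiable

Setting (x, y, z, w) = (3, 4, 1, 3) satisfies everything: constraint 1: x + w = 6; constraint 5: z + x = 4; constraint 7: x + y = 7, and the others follow.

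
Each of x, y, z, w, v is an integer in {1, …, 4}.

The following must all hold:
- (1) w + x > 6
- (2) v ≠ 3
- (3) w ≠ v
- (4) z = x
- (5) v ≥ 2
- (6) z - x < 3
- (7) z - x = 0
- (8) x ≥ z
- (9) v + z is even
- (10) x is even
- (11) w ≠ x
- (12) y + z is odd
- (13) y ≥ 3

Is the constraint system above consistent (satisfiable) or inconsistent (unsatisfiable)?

Try x = 4, y = 3, z = 4, w = 3, v = 4.
Check constraint 1: w + x = 7; constraint 6: z - x = 0; constraint 7: z - x = 0. The remaining constraints are straightforward to verify.

Satisfiable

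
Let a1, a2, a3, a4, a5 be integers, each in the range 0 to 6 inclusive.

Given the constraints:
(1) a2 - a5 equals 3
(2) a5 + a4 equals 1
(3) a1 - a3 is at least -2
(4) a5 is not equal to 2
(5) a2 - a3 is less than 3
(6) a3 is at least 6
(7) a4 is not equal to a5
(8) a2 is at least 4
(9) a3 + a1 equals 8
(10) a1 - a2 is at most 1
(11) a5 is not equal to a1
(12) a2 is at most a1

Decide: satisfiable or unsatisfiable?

Unsatisfiable

From constraint 6: a3 ≥ 6. From constraints 8 and 12: a1 ≥ a2 ≥ 4. Hence a3 + a1 ≥ 10. But constraint 9 requires a3 + a1 = 8, and 8 < 10. Contradiction.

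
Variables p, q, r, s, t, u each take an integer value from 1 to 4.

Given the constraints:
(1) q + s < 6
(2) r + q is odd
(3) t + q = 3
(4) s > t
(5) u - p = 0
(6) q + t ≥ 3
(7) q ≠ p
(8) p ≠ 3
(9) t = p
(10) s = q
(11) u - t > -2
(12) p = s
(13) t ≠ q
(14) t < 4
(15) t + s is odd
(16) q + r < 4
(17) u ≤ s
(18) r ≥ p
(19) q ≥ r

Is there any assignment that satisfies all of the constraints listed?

Unsatisfiable

From constraints 9, 10, and 12, t = p = s = q, so t = q. But constraint 13 says t ≠ q. Contradiction.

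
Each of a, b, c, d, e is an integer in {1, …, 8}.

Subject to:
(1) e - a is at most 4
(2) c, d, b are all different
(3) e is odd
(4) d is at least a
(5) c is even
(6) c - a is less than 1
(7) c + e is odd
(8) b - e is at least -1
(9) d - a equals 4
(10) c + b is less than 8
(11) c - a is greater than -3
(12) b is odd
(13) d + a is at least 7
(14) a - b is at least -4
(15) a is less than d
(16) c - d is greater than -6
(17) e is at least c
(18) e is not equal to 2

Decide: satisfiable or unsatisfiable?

Try a = 2, b = 5, c = 2, d = 6, e = 5.
Check constraint 1: e - a = 3; constraint 6: c - a = 0; constraint 8: b - e = 0. The remaining constraints are straightforward to verify.

Satisfiable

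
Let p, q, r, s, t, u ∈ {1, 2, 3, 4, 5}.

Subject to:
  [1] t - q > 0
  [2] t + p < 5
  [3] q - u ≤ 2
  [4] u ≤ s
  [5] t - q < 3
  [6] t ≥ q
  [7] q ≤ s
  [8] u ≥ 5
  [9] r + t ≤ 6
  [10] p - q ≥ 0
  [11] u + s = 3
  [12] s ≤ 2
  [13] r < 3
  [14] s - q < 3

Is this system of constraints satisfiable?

Unsatisfiable

From constraint 8: u ≥ 5. From constraints 4 and 12: u ≤ s and s ≤ 2, so u ≤ 2. But 2 < 5, so no value of u works.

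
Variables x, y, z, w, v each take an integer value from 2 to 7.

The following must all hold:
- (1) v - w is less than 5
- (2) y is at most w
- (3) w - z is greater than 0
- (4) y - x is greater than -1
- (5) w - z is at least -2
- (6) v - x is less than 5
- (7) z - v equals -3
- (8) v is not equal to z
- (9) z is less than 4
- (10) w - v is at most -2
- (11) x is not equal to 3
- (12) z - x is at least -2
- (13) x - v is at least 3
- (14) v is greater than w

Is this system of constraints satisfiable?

Constraints 5, 10, 12, and 13 give v − w ≥ 2, w − z ≥ -2, z − x ≥ -2, x − v ≥ 3.
Adding all 4 inequalities: the left sides telescope to 0, and the right sides sum to 2 + (-2) + (-2) + 3 = 1. So 0 ≥ 1, which is false.

Unsatisfiable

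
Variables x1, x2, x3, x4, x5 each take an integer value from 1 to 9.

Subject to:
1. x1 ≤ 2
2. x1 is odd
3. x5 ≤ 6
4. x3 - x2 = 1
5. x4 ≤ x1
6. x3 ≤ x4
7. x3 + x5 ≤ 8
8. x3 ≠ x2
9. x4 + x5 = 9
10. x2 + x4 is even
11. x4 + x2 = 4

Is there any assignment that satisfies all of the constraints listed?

From constraints 1 and 5: x4 ≤ x1 ≤ 2. From constraint 3: x5 ≤ 6. Hence x4 + x5 ≤ 8. But constraint 9 requires x4 + x5 = 9, and 9 > 8. Contradiction.

Unsatisfiable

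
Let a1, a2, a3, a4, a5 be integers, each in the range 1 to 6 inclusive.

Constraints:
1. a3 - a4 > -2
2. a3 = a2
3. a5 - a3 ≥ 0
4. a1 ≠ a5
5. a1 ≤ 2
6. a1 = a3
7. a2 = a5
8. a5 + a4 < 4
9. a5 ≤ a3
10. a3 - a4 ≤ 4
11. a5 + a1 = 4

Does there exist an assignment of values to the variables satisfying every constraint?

From constraints 2, 6, and 7, a1 = a3 = a2 = a5, so a1 = a5. But constraint 4 says a1 ≠ a5. Contradiction.

Unsatisfiable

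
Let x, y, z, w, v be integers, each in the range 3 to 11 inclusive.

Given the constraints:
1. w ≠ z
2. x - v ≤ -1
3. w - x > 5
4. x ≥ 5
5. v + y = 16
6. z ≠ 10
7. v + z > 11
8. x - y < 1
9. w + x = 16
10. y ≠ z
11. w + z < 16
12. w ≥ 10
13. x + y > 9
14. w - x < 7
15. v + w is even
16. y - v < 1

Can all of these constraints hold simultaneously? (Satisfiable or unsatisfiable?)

Try x = 5, y = 7, z = 3, w = 11, v = 9.
Check constraint 2: x - v = -4; constraint 3: w - x = 6. The remaining constraints are straightforward to verify.

Satisfiable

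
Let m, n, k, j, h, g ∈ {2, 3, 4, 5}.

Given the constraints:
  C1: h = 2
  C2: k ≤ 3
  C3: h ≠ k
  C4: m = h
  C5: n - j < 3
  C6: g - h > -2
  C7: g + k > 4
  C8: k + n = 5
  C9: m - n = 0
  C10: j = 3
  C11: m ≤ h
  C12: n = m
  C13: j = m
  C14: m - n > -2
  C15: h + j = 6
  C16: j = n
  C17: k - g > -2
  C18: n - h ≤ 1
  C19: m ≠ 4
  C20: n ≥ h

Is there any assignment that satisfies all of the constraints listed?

Unsatisfiable

Constraint 10 fixes j = 3 and constraint 1 fixes h = 2. Constraints 4, 12, and 16 give j = n = m = h, so j = h. But 3 ≠ 2 — contradiction.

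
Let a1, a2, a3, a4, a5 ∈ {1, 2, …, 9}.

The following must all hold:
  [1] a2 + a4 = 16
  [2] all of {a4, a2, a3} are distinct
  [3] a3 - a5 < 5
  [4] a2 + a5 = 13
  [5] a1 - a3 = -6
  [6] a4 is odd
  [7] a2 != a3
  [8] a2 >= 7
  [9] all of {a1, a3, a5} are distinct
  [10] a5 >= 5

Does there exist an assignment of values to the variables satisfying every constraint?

Satisfiable

The assignment a1 = 2, a2 = 7, a3 = 8, a4 = 9, a5 = 6 works:
  constraint 1 holds since a2 + a4 = 16.
  constraint 3 holds since a3 - a5 = 2.
  constraint 4 holds since a2 + a5 = 13.
The rest check out directly.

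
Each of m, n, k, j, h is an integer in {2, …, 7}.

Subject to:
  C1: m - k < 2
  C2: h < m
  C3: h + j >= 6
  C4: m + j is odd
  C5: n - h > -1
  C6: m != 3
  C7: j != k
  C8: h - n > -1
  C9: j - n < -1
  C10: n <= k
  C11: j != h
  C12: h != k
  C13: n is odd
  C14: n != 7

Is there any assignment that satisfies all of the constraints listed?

Setting (m, n, k, j, h) = (7, 5, 6, 2, 5) satisfies everything: constraint 1: m - k = 1; constraint 3: h + j = 7; constraint 5: n - h = 0, and the others follow.

Satisfiable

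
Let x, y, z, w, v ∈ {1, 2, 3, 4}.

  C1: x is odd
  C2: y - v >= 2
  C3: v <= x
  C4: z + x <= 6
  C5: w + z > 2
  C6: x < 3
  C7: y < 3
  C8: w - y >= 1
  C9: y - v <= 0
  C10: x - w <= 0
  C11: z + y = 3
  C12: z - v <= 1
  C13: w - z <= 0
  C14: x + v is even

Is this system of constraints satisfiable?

Unsatisfiable

Constraints 2, 8, 12, and 13 give w − y ≥ 1, y − v ≥ 2, v − z ≥ -1, z − w ≥ 0.
Adding all 4 inequalities: the left sides telescope to 0, and the right sides sum to 1 + 2 + (-1) + 0 = 2. So 0 ≥ 2, which is false.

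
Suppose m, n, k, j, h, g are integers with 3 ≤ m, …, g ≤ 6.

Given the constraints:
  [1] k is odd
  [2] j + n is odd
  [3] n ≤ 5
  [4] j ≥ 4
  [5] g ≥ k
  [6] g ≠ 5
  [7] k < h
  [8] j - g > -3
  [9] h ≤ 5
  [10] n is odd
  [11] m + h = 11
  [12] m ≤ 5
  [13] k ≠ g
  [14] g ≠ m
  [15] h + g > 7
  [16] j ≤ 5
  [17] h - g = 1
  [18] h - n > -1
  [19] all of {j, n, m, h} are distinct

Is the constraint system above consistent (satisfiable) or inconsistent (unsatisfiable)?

Unsatisfiable

Constraints 3, 9, 12, and 16 confine each of j, n, m, h to the 3 values {3, …, 5} (the domain already gives each ≥ 3).
Constraint 19 requires all 4 of them to be distinct, but only 3 values are available — impossible by the pigeonhole principle.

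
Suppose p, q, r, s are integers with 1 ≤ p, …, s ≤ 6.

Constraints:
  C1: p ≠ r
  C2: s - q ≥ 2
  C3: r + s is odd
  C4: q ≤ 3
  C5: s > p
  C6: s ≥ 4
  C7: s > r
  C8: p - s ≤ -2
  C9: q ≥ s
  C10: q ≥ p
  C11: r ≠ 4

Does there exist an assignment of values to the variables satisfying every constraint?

From constraint 6: s ≥ 4. From constraints 4 and 9: s ≤ q and q ≤ 3, so s ≤ 3. But 3 < 4, so no value of s works.

Unsatisfiable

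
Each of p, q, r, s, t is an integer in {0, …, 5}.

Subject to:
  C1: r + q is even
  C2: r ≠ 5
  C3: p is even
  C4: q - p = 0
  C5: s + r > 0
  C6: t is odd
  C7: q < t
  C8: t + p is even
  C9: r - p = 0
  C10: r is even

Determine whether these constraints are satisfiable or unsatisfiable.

Constraint 6 makes t odd and constraint 3 makes p even, so t + p must be odd. Constraint 8 says t + p is even — contradiction.

Unsatisfiable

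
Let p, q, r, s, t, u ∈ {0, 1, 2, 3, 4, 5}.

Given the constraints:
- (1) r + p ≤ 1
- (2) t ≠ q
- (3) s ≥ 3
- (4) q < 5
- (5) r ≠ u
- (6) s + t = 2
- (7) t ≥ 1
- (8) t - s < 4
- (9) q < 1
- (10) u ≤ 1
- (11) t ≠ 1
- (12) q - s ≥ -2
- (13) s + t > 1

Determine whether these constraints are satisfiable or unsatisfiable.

From constraint 3: s ≥ 3. From constraint 7: t ≥ 1. Hence s + t ≥ 4. But constraint 6 requires s + t = 2, and 2 < 4. Contradiction.

Unsatisfiable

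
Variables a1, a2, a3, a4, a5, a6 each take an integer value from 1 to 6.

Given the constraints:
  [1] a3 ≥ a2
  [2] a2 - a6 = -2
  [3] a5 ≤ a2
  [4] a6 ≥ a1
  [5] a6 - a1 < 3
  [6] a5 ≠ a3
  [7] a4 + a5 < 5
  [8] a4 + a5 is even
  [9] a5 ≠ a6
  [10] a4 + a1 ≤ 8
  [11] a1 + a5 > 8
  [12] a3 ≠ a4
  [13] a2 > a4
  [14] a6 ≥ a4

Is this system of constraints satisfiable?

One satisfying assignment is a1 = 6, a2 = 4, a3 = 6, a4 = 1, a5 = 3, a6 = 6.
For the less obvious constraints — constraint 2: a2 - a6 = -2; constraint 5: a6 - a1 = 0; constraint 7: a4 + a5 = 4 — and the others hold by inspection.

Satisfiable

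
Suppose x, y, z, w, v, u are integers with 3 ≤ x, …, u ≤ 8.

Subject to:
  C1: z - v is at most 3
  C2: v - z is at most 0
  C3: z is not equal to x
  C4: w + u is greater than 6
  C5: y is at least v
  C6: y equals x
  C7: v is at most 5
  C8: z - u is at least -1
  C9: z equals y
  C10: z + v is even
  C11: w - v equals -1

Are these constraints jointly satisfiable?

From constraints 6 and 9, z = y = x, so z = x. But constraint 3 says z ≠ x. Contradiction.

Unsatisfiable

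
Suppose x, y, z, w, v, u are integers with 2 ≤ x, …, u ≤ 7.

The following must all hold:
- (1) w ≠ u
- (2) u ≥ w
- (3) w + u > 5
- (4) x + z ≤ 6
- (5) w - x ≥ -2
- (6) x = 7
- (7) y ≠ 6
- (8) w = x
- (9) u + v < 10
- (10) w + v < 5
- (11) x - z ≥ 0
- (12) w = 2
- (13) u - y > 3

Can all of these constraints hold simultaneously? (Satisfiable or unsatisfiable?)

Unsatisfiable

Constraint 12 fixes w = 2 and constraint 6 fixes x = 7, but constraint 8 requires w = x. Since 2 ≠ 7, contradiction.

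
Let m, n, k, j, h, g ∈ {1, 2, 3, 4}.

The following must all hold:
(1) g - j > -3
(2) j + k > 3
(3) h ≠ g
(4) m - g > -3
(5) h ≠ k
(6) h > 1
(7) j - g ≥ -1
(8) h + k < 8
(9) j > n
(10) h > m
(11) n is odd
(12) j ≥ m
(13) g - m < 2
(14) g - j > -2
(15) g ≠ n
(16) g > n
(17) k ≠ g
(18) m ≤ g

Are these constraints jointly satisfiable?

Satisfiable

Take m = 2, n = 1, k = 1, j = 3, h = 4, g = 3. Then constraint 1: g - j = 0; constraint 2: j + k = 4; constraint 4: m - g = -1, and every other listed constraint is also met.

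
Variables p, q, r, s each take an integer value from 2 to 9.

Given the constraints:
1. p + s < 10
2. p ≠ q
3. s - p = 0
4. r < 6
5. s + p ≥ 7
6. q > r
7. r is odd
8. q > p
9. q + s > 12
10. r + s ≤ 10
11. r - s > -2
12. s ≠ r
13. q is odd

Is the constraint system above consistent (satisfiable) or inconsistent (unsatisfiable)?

Satisfiable

The assignment p = 4, q = 9, r = 3, s = 4 works:
  constraint 1 holds since p + s = 8.
  constraint 3 holds since s - p = 0.
  constraint 5 holds since s + p = 8.
The rest check out directly.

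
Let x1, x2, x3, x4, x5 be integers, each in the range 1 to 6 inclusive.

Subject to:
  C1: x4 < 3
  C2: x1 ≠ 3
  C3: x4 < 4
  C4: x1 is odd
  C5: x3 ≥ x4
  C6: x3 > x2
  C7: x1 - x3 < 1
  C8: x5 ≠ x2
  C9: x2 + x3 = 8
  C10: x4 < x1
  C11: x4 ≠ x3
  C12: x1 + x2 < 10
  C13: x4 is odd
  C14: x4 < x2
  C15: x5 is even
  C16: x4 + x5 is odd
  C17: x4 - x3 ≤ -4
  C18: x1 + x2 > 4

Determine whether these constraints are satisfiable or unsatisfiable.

The assignment x1 = 5, x2 = 2, x3 = 6, x4 = 1, x5 = 6 works:
  constraint 7 holds since x1 - x3 = -1.
  constraint 9 holds since x2 + x3 = 8.
  constraint 12 holds since x1 + x2 = 7.
The rest check out directly.

Satisfiable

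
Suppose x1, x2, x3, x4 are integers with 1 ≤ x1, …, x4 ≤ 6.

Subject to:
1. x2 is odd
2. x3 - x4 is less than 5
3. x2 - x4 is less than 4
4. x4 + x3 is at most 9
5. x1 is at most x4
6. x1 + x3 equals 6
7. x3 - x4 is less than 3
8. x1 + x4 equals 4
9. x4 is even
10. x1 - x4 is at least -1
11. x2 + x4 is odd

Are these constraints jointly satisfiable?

Satisfiable

Try x1 = 2, x2 = 3, x3 = 4, x4 = 2.
Check constraint 2: x3 - x4 = 2; constraint 3: x2 - x4 = 1. The remaining constraints are straightforward to verify.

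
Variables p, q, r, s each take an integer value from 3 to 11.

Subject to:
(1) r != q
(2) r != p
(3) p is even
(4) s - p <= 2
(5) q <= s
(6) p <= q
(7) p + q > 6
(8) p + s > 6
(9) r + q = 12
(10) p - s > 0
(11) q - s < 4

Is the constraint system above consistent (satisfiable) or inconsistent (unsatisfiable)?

Unsatisfiable

Constraints 5, 6, and 10 give p ≤ q, q ≤ s, s < p. Chaining: p ≤ q ≤ s < p, which forces p < p — impossible.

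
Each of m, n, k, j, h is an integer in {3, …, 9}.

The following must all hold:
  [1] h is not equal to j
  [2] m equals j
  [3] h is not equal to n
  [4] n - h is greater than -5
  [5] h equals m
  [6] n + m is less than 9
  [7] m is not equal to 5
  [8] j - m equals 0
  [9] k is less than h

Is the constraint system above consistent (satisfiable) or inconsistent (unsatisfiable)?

Unsatisfiable

From constraints 2 and 5, h = m = j, so h = j. But constraint 1 says h ≠ j. Contradiction.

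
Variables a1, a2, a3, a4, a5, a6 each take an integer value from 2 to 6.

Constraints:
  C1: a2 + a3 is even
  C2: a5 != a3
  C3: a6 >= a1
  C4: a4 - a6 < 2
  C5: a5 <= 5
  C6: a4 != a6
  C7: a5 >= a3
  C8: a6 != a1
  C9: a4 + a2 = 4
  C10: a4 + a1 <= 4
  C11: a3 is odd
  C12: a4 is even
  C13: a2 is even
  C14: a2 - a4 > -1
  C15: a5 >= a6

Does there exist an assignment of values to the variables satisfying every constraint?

Unsatisfiable

Constraint 13 makes a2 even and constraint 11 makes a3 odd, so a2 + a3 must be odd. Constraint 1 says a2 + a3 is even — contradiction.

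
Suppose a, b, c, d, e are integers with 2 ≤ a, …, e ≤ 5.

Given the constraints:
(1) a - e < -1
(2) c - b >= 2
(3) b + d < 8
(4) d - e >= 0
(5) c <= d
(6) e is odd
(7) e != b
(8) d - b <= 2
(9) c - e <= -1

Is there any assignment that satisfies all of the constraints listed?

Constraints 2, 4, 8, and 9 give b − d ≥ -2, d − e ≥ 0, e − c ≥ 1, c − b ≥ 2.
Adding all 4 inequalities: the left sides telescope to 0, and the right sides sum to (-2) + 0 + 1 + 2 = 1. So 0 ≥ 1, which is false.

Unsatisfiable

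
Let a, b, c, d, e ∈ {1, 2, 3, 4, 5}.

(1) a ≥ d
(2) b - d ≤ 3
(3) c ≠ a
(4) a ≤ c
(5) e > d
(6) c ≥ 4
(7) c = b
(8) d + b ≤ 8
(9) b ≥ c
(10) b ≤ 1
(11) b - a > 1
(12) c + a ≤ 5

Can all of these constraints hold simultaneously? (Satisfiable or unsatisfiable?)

Unsatisfiable

From constraint 6: c ≥ 4. From constraints 9 and 10: c ≤ b and b ≤ 1, so c ≤ 1. But 1 < 4, so no value of c works.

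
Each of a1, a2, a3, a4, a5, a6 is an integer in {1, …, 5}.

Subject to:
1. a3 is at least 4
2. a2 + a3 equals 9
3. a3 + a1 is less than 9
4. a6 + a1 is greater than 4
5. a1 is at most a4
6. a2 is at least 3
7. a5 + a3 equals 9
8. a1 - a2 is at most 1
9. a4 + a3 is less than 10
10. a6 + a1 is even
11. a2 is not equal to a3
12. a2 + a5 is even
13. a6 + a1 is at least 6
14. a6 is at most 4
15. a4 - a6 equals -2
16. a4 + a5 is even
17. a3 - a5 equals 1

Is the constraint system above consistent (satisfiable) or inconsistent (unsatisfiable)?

Satisfiable

Try a1 = 2, a2 = 4, a3 = 5, a4 = 2, a5 = 4, a6 = 4.
Check constraint 2: a2 + a3 = 9; constraint 3: a3 + a1 = 7. The remaining constraints are straightforward to verify.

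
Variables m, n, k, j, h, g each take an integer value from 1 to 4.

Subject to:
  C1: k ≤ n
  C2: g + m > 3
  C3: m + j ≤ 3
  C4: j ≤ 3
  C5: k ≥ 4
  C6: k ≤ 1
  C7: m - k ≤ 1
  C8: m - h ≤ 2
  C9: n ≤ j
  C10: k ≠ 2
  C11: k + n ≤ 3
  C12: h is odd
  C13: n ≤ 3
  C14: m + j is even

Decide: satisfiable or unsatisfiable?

Unsatisfiable

From constraints 1 and 5: n ≥ k and k ≥ 4, so n ≥ 4. From constraints 4 and 9: n ≤ j and j ≤ 3, so n ≤ 3. But 3 < 4, so no value of n works.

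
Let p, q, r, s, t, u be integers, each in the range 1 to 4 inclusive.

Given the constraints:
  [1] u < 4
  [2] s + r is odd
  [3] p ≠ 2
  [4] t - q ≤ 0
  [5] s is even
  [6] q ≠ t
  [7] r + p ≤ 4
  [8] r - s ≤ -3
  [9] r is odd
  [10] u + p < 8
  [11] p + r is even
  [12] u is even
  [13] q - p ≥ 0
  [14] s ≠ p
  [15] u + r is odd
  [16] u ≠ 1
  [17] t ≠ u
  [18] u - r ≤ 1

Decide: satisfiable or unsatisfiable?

Satisfiable

One satisfying assignment is p = 3, q = 4, r = 1, s = 4, t = 1, u = 2.
For the less obvious constraints — constraint 4: t - q = -3; constraint 7: r + p = 4 — and the others hold by inspection.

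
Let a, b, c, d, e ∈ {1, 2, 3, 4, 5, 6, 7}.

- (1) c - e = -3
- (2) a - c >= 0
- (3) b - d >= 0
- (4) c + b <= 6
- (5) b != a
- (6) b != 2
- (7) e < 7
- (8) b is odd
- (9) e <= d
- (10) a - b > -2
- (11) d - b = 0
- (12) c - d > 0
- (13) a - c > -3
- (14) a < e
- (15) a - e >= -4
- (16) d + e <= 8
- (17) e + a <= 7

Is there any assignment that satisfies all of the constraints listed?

Unsatisfiable

Constraints 2, 9, 12, and 14 give e ≤ d, d < c, c ≤ a, a < e. Chaining: e ≤ d < c ≤ a < e, which forces e < e — impossible.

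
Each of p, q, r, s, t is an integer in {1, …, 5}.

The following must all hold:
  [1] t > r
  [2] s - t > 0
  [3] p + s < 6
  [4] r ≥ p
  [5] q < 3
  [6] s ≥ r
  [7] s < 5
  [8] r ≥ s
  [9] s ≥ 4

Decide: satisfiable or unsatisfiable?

Unsatisfiable

Constraints 1, 2, and 8 give r < t, t < s, s ≤ r. Chaining: r < t < s ≤ r, which forces r < r — impossible.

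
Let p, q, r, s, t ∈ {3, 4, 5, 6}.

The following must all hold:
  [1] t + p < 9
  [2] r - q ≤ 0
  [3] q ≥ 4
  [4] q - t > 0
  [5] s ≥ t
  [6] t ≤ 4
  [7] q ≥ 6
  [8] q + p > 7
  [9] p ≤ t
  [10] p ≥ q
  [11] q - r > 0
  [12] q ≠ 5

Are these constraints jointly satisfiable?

From constraints 7 and 10: p ≥ q and q ≥ 6, so p ≥ 6. From constraints 6 and 9: p ≤ t and t ≤ 4, so p ≤ 4. But 4 < 6, so no value of p works.

Unsatisfiable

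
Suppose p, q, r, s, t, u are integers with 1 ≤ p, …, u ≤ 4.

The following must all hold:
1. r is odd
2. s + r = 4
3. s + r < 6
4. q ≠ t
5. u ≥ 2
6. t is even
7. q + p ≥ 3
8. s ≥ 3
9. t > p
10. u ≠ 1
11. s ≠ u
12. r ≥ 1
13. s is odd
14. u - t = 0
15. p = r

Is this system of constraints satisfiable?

Take p = 1, q = 3, r = 1, s = 3, t = 4, u = 4. Then constraint 2: s + r = 4; constraint 3: s + r = 4; constraint 7: q + p = 4, and every other listed constraint is also met.

Satisfiable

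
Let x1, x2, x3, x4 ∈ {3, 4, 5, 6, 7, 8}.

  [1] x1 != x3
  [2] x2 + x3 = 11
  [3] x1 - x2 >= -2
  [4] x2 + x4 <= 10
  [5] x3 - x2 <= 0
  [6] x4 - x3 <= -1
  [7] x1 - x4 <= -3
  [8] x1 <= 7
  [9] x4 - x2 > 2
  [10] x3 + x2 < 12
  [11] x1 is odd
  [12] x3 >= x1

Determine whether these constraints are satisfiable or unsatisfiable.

Unsatisfiable

Constraints 3, 5, 6, and 7 give x3 − x4 ≥ 1, x4 − x1 ≥ 3, x1 − x2 ≥ -2, x2 − x3 ≥ 0.
Adding all 4 inequalities: the left sides telescope to 0, and the right sides sum to 1 + 3 + (-2) + 0 = 2. So 0 ≥ 2, which is false.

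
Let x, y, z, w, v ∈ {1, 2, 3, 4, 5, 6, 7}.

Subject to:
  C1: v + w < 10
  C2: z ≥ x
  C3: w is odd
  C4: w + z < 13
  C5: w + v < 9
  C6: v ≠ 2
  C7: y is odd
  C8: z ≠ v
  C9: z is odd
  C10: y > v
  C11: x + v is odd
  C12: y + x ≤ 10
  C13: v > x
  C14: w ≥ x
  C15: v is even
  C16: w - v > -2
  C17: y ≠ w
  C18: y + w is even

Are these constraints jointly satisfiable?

The assignment x = 3, y = 7, z = 7, w = 3, v = 4 works:
  constraint 1 holds since v + w = 7.
  constraint 4 holds since w + z = 10.
The rest check out directly.

Satisfiable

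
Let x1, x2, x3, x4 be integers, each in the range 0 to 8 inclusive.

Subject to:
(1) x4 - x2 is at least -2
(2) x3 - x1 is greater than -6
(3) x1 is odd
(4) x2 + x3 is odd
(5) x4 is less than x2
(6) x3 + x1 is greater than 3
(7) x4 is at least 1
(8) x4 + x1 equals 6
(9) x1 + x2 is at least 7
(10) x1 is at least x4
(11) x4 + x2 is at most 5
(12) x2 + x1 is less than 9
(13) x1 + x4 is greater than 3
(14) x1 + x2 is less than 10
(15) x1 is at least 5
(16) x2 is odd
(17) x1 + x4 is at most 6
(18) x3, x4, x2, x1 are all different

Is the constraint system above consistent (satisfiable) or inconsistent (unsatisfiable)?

Take x1 = 5, x2 = 3, x3 = 0, x4 = 1. Then constraint 1: x4 - x2 = -2; constraint 2: x3 - x1 = -5, and every other listed constraint is also met.

Satisfiable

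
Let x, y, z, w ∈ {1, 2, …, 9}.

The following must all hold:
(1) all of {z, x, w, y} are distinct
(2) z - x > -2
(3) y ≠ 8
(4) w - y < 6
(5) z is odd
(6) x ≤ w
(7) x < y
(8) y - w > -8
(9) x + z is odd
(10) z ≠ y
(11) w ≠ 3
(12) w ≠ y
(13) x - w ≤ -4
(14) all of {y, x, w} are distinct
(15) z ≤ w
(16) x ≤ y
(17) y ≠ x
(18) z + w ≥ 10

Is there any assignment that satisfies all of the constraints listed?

Try x = 2, y = 4, z = 1, w = 9.
Check constraint 2: z - x = -1; constraint 4: w - y = 5. The remaining constraints are straightforward to verify.

Satisfiable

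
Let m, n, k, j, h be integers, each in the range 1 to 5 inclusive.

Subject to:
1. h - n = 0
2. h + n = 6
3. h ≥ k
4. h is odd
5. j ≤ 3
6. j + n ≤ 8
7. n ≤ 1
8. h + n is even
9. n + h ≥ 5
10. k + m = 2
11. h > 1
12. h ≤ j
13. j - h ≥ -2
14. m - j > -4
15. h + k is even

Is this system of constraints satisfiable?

From constraint 7: n ≤ 1. From constraints 5 and 12: h ≤ j ≤ 3. Hence n + h ≤ 4. But constraint 9 requires n + h ≥ 5, and 5 > 4. Contradiction.

Unsatisfiable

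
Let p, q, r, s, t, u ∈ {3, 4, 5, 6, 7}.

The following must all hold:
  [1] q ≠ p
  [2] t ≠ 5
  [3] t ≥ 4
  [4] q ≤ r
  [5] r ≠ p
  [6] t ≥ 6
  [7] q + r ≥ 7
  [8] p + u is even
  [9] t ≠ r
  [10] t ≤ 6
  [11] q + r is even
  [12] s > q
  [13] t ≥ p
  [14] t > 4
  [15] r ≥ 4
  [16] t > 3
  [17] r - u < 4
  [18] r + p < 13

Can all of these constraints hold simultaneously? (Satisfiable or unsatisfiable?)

Satisfiable

The assignment p = 4, q = 3, r = 7, s = 6, t = 6, u = 6 works:
  constraint 7 holds since q + r = 10.
  constraint 17 holds since r - u = 1.
The rest check out directly.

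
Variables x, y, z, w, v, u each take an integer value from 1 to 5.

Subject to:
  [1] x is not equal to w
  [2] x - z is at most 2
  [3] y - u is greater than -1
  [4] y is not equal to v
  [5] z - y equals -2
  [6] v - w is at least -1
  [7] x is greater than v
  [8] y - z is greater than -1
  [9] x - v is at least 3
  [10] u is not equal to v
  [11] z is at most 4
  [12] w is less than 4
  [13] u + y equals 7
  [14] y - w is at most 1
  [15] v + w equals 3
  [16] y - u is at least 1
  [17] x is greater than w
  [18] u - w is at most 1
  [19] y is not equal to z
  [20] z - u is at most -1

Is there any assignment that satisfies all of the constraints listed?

Unsatisfiable

Constraints 2, 6, 9, 14, 16, and 20 give z − x ≥ -2, x − v ≥ 3, v − w ≥ -1, w − y ≥ -1, y − u ≥ 1, u − z ≥ 1.
Adding all 6 inequalities: the left sides telescope to 0, and the right sides sum to (-2) + 3 + (-1) + (-1) + 1 + 1 = 1. So 0 ≥ 1, which is false.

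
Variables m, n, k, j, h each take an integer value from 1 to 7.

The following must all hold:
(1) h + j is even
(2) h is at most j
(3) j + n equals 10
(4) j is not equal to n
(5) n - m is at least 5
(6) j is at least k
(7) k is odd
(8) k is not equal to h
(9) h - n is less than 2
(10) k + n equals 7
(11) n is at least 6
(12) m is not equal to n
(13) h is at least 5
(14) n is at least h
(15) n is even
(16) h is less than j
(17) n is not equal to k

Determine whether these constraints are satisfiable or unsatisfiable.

Unsatisfiable

From constraints 2 and 13: j ≥ h ≥ 5. From constraint 11: n ≥ 6. Hence j + n ≥ 11. But constraint 3 requires j + n = 10, and 10 < 11. Contradiction.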